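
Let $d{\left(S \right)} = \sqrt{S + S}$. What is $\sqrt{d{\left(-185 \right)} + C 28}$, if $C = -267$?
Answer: $\sqrt{-7476 + i \sqrt{370}} \approx 0.111 + 86.464 i$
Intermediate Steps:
$d{\left(S \right)} = \sqrt{2} \sqrt{S}$ ($d{\left(S \right)} = \sqrt{2 S} = \sqrt{2} \sqrt{S}$)
$\sqrt{d{\left(-185 \right)} + C 28} = \sqrt{\sqrt{2} \sqrt{-185} - 7476} = \sqrt{\sqrt{2} i \sqrt{185} - 7476} = \sqrt{i \sqrt{370} - 7476} = \sqrt{-7476 + i \sqrt{370}}$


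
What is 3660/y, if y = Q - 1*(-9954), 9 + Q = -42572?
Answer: -3660/32627 ≈ -0.11218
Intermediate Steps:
Q = -42581 (Q = -9 - 42572 = -42581)
y = -32627 (y = -42581 - 1*(-9954) = -42581 + 9954 = -32627)
3660/y = 3660/(-32627) = 3660*(-1/32627) = -3660/32627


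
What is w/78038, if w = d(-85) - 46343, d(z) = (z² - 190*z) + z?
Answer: -23053/78038 ≈ -0.29541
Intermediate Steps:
d(z) = z² - 189*z
w = -23053 (w = -85*(-189 - 85) - 46343 = -85*(-274) - 46343 = 23290 - 46343 = -23053)
w/78038 = -23053/78038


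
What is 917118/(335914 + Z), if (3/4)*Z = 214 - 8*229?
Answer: 1375677/500635 ≈ 2.7479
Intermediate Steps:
Z = -6472/3 (Z = 4*(214 - 8*229)/3 = 4*(214 - 1832)/3 = (4/3)*(-1618) = -6472/3 ≈ -2157.3)
917118/(335914 + Z) = 917118/(335914 - 6472/3) = 917118/(1001270/3) = 917118*(3/1001270) = 1375677/500635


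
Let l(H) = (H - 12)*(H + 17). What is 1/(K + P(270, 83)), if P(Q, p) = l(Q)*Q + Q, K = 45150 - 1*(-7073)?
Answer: 1/20044913 ≈ 4.9888e-8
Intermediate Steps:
l(H) = (-12 + H)*(17 + H)
K = 52223 (K = 45150 + 7073 = 52223)
P(Q, p) = Q + Q*(-204 + Q**2 + 5*Q) (P(Q, p) = (-204 + Q**2 + 5*Q)*Q + Q = Q*(-204 + Q**2 + 5*Q) + Q = Q + Q*(-204 + Q**2 + 5*Q))
1/(K + P(270, 83)) = 1/(52223 + 270*(-203 + 270**2 + 5*270)) = 1/(52223 + 270*(-203 + 72900 + 1350)) = 1/(52223 + 270*74047) = 1/(52223 + 19992690) = 1/20044913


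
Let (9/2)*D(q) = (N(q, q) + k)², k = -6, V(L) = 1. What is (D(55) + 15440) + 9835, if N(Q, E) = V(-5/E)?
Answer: 227525/9 ≈ 25281.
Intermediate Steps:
N(Q, E) = 1
D(q) = 50/9 (D(q) = 2*(1 - 6)²/9 = (2/9)*(-5)² = (2/9)*25 = 50/9)
(D(55) + 15440) + 9835 = (50/9 + 15440) + 9835 = 139010/9 + 9835 = 227525/9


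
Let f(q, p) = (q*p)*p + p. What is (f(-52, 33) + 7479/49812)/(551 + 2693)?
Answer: -939700887/53863376 ≈ -17.446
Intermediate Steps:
f(q, p) = p + q*p² (f(q, p) = (p*q)*p + p = q*p² + p = p + q*p²)
(f(-52, 33) + 7479/49812)/(551 + 2693) = (33*(1 + 33*(-52)) + 7479/49812)/(551 + 2693) = (33*(1 - 1716) + 7479*(1/49812))/3244 = (33*(-1715) + 2493/16604)*(1/3244) = (-56595 + 2493/16604)*(1/3244) = -939700887/16604*1/3244 = -939700887/53863376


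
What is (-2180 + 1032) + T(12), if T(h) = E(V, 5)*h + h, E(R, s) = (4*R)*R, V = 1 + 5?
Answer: 592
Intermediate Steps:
V = 6
E(R, s) = 4*R²
T(h) = 145*h (T(h) = (4*6²)*h + h = (4*36)*h + h = 144*h + h = 145*h)
(-2180 + 1032) + T(12) = (-2180 + 1032) + 145*12 = -1148 + 1740 = 592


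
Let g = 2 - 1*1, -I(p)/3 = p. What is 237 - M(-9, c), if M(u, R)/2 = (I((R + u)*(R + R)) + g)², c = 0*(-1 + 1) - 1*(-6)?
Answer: -23525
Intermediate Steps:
I(p) = -3*p
g = 1 (g = 2 - 1 = 1)
c = 6 (c = 0*0 + 6 = 0 + 6 = 6)
M(u, R) = 2*(1 - 6*R*(R + u))² (M(u, R) = 2*(-3*(R + u)*(R + R) + 1)² = 2*(-3*(R + u)*2*R + 1)² = 2*(-6*R*(R + u) + 1)² = 2*(1 - 6*R*(R + u))²)
237 - M(-9, c) = 237 - 2*(-1 + 6*6*(6 - 9))² = 237 - 2*(-1 + 6*6*(-3))² = 237 - 2*(-1 - 108)² = 237 - 2*(-109)² = 237 - 2*11881 = 237 - 1*23762 = 237 - 23762 = -23525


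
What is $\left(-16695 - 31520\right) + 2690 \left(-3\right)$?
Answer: $-56285$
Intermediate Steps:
$\left(-16695 - 31520\right) + 2690 \left(-3\right) = -48215 - 8070 = -56285$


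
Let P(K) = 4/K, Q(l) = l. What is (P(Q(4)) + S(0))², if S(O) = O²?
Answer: 1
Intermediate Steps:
(P(Q(4)) + S(0))² = (4/4 + 0²)² = (4*(¼) + 0)² = (1 + 0)² = 1² = 1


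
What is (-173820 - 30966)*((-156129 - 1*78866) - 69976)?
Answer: 62453791206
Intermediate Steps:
(-173820 - 30966)*((-156129 - 1*78866) - 69976) = -204786*((-156129 - 78866) - 69976) = -204786*(-234995 - 69976) = -204786*(-304971) = 62453791206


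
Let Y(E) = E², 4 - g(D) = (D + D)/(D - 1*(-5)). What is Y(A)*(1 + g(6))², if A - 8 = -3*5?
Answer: 90601/121 ≈ 748.77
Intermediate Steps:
A = -7 (A = 8 - 3*5 = 8 - 15 = -7)
g(D) = 4 - 2*D/(5 + D) (g(D) = 4 - (D + D)/(D - 1*(-5)) = 4 - 2*D/(D + 5) = 4 - 2*D/(5 + D))
Y(A)*(1 + g(6))² = (-7)²*(1 + 2*(10 + 6)/(5 + 6))² = 49*(1 + 2*16/11)² = 49*(1 + 2*(1/11)*16)² = 49*(1 + 32/11)² = 49*(43/11)² = 49*(1849/121) = 90601/121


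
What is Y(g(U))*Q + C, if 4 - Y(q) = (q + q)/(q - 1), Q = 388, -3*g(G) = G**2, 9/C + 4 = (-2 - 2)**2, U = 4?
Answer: 68345/76 ≈ 899.28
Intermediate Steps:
C = 3/4 (C = 9/(-4 + (-2 - 2)**2) = 9/(-4 + (-4)**2) = 9/(-4 + 16) = 9/12 = 9*(1/12) = 3/4 ≈ 0.75000)
g(G) = -G**2/3
Y(q) = 4 - 2*q/(-1 + q) (Y(q) = 4 - (q + q)/(q - 1) = 4 - 2*q/(-1 + q))
Y(g(U))*Q + C = (2*(-2 - 1/3*4**2)/(-1 - 1/3*4**2))*388 + 3/4 = (2*(-2 - 1/3*16)/(-1 - 1/3*16))*388 + 3/4 = (2*(-2 - 16/3)/(-1 - 16/3))*388 + 3/4 = (2*(-22/3)/(-19/3))*388 + 3/4 = (2*(-3/19)*(-22/3))*388 + 3/4 = (44/19)*388 + 3/4 = 17072/19 + 3/4 = 68345/76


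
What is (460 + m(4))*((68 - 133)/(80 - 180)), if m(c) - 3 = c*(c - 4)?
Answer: 6019/20 ≈ 300.95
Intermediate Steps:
m(c) = 3 + c*(-4 + c) (m(c) = 3 + c*(c - 4) = 3 + c*(-4 + c))
(460 + m(4))*((68 - 133)/(80 - 180)) = (460 + (3 + 4**2 - 4*4))*((68 - 133)/(80 - 180)) = (460 + (3 + 16 - 16))*(-65/(-100)) = (460 + 3)*(-65*(-1/100)) = 463*(13/20) = 6019/20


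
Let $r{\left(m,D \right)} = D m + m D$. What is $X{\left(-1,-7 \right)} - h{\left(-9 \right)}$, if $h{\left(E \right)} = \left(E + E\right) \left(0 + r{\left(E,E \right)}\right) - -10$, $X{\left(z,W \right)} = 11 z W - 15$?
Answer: $2968$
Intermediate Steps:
$r{\left(m,D \right)} = 2 D m$ ($r{\left(m,D \right)} = D m + D m = 2 D m$)
$X{\left(z,W \right)} = -15 + 11 W z$ ($X{\left(z,W \right)} = 11 W z - 15 = -15 + 11 W z$)
$h{\left(E \right)} = 10 + 4 E^{3}$ ($h{\left(E \right)} = \left(E + E\right) \left(0 + 2 E E\right) - -10 = 2 E \left(0 + 2 E^{2}\right) + 10 = 2 E 2 E^{2} + 10 = 4 E^{3} + 10 = 10 + 4 E^{3}$)
$X{\left(-1,-7 \right)} - h{\left(-9 \right)} = \left(-15 + 11 \left(-7\right) \left(-1\right)\right) - \left(10 + 4 \left(-9\right)^{3}\right) = \left(-15 + 77\right) - \left(10 + 4 \left(-729\right)\right) = 62 - \left(10 - 2916\right) = 62 - -2906 = 62 + 2906 = 2968$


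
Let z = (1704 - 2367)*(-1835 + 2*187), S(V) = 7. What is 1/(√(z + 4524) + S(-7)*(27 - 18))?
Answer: -21/323066 + √973167/969198 ≈ 0.00095284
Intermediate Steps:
z = 968643 (z = -663*(-1835 + 374) = -663*(-1461) = 968643)
1/(√(z + 4524) + S(-7)*(27 - 18)) = 1/(√(968643 + 4524) + 7*(27 - 18)) = 1/(√973167 + 7*9) = 1/(√973167 + 63) = 1/(63 + √973167)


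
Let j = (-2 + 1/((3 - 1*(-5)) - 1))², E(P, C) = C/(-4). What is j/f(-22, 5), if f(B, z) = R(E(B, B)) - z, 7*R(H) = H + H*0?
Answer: -338/413 ≈ -0.81840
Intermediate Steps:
E(P, C) = -C/4 (E(P, C) = C*(-¼) = -C/4)
R(H) = H/7 (R(H) = (H + H*0)/7 = (H + 0)/7 = H/7)
f(B, z) = -z - B/28 (f(B, z) = (-B/4)/7 - z = -B/28 - z = -z - B/28)
j = 169/49 (j = (-2 + 1/((3 + 5) - 1))² = (-2 + 1/(8 - 1))² = (-2 + 1/7)² = (-2 + ⅐)² = (-13/7)² = 169/49 ≈ 3.4490)
j/f(-22, 5) = 169/(49*(-1*5 - 1/28*(-22))) = 169/(49*(-5 + 11/14)) = 169/(49*(-59/14)) = (169/49)*(-14/59) = -338/413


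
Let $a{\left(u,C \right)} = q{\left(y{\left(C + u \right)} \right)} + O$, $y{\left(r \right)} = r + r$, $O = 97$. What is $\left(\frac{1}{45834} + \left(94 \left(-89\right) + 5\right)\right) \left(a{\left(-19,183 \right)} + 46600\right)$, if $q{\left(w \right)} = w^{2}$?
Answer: $- \frac{19707755840171}{15278} \approx -1.2899 \cdot 10^{9}$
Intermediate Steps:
$y{\left(r \right)} = 2 r$
$a{\left(u,C \right)} = 97 + \left(2 C + 2 u\right)^{2}$ ($a{\left(u,C \right)} = \left(2 \left(C + u\right)\right)^{2} + 97 = \left(2 C + 2 u\right)^{2} + 97 = 97 + \left(2 C + 2 u\right)^{2}$)
$\left(\frac{1}{45834} + \left(94 \left(-89\right) + 5\right)\right) \left(a{\left(-19,183 \right)} + 46600\right) = \left(\frac{1}{45834} + \left(94 \left(-89\right) + 5\right)\right) \left(\left(97 + 4 \left(183 - 19\right)^{2}\right) + 46600\right) = \left(\frac{1}{45834} + \left(-8366 + 5\right)\right) \left(\left(97 + 4 \cdot 164^{2}\right) + 46600\right) = \left(\frac{1}{45834} - 8361\right) \left(\left(97 + 4 \cdot 26896\right) + 46600\right) = - \frac{383218073 \left(\left(97 + 107584\right) + 46600\right)}{45834} = - \frac{383218073 \left(107681 + 46600\right)}{45834} = \left(- \frac{383218073}{45834}\right) 154281 = - \frac{19707755840171}{15278}$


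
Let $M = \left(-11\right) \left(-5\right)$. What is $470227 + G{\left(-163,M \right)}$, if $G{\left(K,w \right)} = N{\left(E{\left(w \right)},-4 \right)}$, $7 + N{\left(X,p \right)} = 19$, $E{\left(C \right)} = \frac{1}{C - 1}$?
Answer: $470239$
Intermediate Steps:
$E{\left(C \right)} = \frac{1}{-1 + C}$
$N{\left(X,p \right)} = 12$ ($N{\left(X,p \right)} = -7 + 19 = 12$)
$M = 55$
$G{\left(K,w \right)} = 12$
$470227 + G{\left(-163,M \right)} = 470227 + 12 = 470239$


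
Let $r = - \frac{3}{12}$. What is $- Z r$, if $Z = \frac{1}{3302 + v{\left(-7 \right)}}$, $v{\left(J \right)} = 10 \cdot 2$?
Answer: $\frac{1}{13288} \approx 7.5256 \cdot 10^{-5}$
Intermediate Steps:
$r = - \frac{1}{4}$ ($r = \left(-3\right) \frac{1}{12} = - \frac{1}{4} \approx -0.25$)
$v{\left(J \right)} = 20$
$Z = \frac{1}{3322}$ ($Z = \frac{1}{3302 + 20} = \frac{1}{3322} \approx 0.00030102$)
$- Z r = \left(-1\right) \frac{1}{3322} \left(- \frac{1}{4}\right) = \left(- \frac{1}{3322}\right) \left(- \frac{1}{4}\right) = \frac{1}{13288}$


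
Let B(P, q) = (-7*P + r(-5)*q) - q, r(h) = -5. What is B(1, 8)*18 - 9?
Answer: -999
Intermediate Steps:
B(P, q) = -7*P - 6*q (B(P, q) = (-7*P - 5*q) - q = -7*P - 6*q)
B(1, 8)*18 - 9 = (-7*1 - 6*8)*18 - 9 = (-7 - 48)*18 - 9 = -55*18 - 9 = -990 - 9 = -999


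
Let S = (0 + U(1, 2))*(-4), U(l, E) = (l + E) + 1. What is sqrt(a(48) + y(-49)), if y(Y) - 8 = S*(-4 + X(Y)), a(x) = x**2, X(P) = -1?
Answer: 2*sqrt(598) ≈ 48.908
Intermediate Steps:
U(l, E) = 1 + E + l (U(l, E) = (E + l) + 1 = 1 + E + l)
S = -16 (S = (0 + (1 + 2 + 1))*(-4) = (0 + 4)*(-4) = 4*(-4) = -16)
y(Y) = 88 (y(Y) = 8 - 16*(-4 - 1) = 8 - 16*(-5) = 8 + 80 = 88)
sqrt(a(48) + y(-49)) = sqrt(48**2 + 88) = sqrt(2304 + 88) = sqrt(2392) = 2*sqrt(598)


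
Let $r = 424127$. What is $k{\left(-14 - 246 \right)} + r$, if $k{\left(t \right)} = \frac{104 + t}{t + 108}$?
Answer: $\frac{16116865}{38} \approx 4.2413 \cdot 10^{5}$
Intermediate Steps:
$k{\left(t \right)} = \frac{104 + t}{108 + t}$
$k{\left(-14 - 246 \right)} + r = \frac{104 - 260}{108 - 260} + 424127 = \frac{1}{-152} \left(-156\right) + 424127 = \left(- \frac{1}{152}\right) \left(-156\right) + 424127 = \frac{39}{38} + 424127 = \frac{16116865}{38}$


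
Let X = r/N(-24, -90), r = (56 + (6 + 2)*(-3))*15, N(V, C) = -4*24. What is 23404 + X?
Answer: 23399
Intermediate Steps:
N(V, C) = -96
r = 480 (r = (56 + 8*(-3))*15 = (56 - 24)*15 = 32*15 = 480)
X = -5 (X = 480/(-96) = 480*(-1/96) = -5)
23404 + X = 23404 - 5 = 23399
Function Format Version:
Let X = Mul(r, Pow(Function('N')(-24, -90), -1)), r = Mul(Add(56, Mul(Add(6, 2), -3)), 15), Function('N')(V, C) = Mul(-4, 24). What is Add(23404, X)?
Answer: 23399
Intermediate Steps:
Function('N')(V, C) = -96
r = 480 (r = Mul(Add(56, Mul(8, -3)), 15) = Mul(Add(56, -24), 15) = Mul(32, 15) = 480)
X = -5 (X = Mul(480, Pow(-96, -1)) = Mul(480, Rational(-1, 96)) = -5)
Add(23404, X) = Add(23404, -5) = 23399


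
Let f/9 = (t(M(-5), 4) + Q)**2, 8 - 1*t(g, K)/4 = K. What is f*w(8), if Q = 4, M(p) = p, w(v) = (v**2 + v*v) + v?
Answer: 489600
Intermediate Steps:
w(v) = v + 2*v**2 (w(v) = (v**2 + v**2) + v = 2*v**2 + v = v + 2*v**2)
t(g, K) = 32 - 4*K
f = 3600 (f = 9*((32 - 4*4) + 4)**2 = 9*((32 - 16) + 4)**2 = 9*(16 + 4)**2 = 9*20**2 = 9*400 = 3600)
f*w(8) = 3600*(8*(1 + 2*8)) = 3600*(8*(1 + 16)) = 3600*(8*17) = 3600*136 = 489600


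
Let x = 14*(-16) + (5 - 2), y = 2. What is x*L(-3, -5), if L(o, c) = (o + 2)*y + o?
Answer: 1105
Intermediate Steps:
L(o, c) = 4 + 3*o (L(o, c) = (o + 2)*2 + o = (2 + o)*2 + o = (4 + 2*o) + o = 4 + 3*o)
x = -221 (x = -224 + 3 = -221)
x*L(-3, -5) = -221*(4 + 3*(-3)) = -221*(4 - 9) = -221*(-5) = 1105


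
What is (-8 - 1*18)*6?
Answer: -156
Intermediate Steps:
(-8 - 1*18)*6 = (-8 - 18)*6 = -26*6 = -156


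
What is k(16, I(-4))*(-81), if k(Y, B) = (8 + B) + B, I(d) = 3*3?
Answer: -2106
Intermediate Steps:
I(d) = 9
k(Y, B) = 8 + 2*B
k(16, I(-4))*(-81) = (8 + 2*9)*(-81) = (8 + 18)*(-81) = 26*(-81) = -2106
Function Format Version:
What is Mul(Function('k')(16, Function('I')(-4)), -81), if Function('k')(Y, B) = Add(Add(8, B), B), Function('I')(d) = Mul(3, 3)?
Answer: -2106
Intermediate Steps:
Function('I')(d) = 9
Function('k')(Y, B) = Add(8, Mul(2, B))
Mul(Function('k')(16, Function('I')(-4)), -81) = Mul(Add(8, Mul(2, 9)), -81) = Mul(Add(8, 18), -81) = Mul(26, -81) = -2106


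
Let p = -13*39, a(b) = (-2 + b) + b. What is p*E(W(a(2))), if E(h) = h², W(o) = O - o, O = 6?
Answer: -8112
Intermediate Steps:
a(b) = -2 + 2*b
W(o) = 6 - o
p = -507
p*E(W(a(2))) = -507*(6 - (-2 + 2*2))² = -507*(6 - (-2 + 4))² = -507*(6 - 1*2)² = -507*(6 - 2)² = -507*4² = -507*16 = -8112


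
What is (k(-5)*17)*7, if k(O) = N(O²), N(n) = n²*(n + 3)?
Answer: 2082500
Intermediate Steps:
N(n) = n²*(3 + n)
k(O) = O⁴*(3 + O²) (k(O) = (O²)²*(3 + O²) = O⁴*(3 + O²))
(k(-5)*17)*7 = (((-5)⁴*(3 + (-5)²))*17)*7 = ((625*(3 + 25))*17)*7 = ((625*28)*17)*7 = (17500*17)*7 = 297500*7 = 2082500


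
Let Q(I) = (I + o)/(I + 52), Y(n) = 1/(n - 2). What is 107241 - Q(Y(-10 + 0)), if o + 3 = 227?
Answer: 66808456/623 ≈ 1.0724e+5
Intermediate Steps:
o = 224 (o = -3 + 227 = 224)
Y(n) = 1/(-2 + n)
Q(I) = (224 + I)/(52 + I) (Q(I) = (I + 224)/(I + 52) = (224 + I)/(52 + I))
107241 - Q(Y(-10 + 0)) = 107241 - (224 + 1/(-2 + (-10 + 0)))/(52 + 1/(-2 + (-10 + 0))) = 107241 - (224 + 1/(-2 - 10))/(52 + 1/(-2 - 10)) = 107241 - (224 + 1/(-12))/(52 + 1/(-12)) = 107241 - (224 - 1/12)/(52 - 1/12) = 107241 - 2687/(623/12*12) = 107241 - 12*2687/(623*12) = 107241 - 1*2687/623 = 107241 - 2687/623 = 66808456/623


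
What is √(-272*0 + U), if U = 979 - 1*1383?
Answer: 2*I*√101 ≈ 20.1*I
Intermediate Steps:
U = -404 (U = 979 - 1383 = -404)
√(-272*0 + U) = √(-272*0 - 404) = √(0 - 404) = √(-404) = 2*I*√101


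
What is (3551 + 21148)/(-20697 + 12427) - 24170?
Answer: -199910599/8270 ≈ -24173.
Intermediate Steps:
(3551 + 21148)/(-20697 + 12427) - 24170 = 24699/(-8270) - 24170 = 24699*(-1/8270) - 24170 = -24699/8270 - 24170 = -199910599/8270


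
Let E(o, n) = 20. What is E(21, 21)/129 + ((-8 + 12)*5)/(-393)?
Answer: 1760/16899 ≈ 0.10415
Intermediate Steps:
E(21, 21)/129 + ((-8 + 12)*5)/(-393) = 20/129 + ((-8 + 12)*5)/(-393) = 20*(1/129) + (4*5)*(-1/393) = 20/129 + 20*(-1/393) = 20/129 - 20/393 = 1760/16899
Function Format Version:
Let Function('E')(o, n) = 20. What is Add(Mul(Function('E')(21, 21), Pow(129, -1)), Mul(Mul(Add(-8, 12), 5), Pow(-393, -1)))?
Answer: Rational(1760, 16899) ≈ 0.10415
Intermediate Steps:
Add(Mul(Function('E')(21, 21), Pow(129, -1)), Mul(Mul(Add(-8, 12), 5), Pow(-393, -1))) = Add(Mul(20, Pow(129, -1)), Mul(Mul(Add(-8, 12), 5), Pow(-393, -1))) = Add(Mul(20, Rational(1, 129)), Mul(Mul(4, 5), Rational(-1, 393))) = Add(Rational(20, 129), Mul(20, Rational(-1, 393))) = Add(Rational(20, 129), Rational(-20, 393)) = Rational(1760, 16899)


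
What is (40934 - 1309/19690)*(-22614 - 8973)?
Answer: -2314434482967/1790 ≈ -1.2930e+9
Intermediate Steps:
(40934 - 1309/19690)*(-22614 - 8973) = (40934 - 1309*1/19690)*(-31587) = (40934 - 119/1790)*(-31587) = (73271741/1790)*(-31587) = -2314434482967/1790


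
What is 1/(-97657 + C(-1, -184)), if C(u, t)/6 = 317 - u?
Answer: -1/95749 ≈ -1.0444e-5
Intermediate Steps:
C(u, t) = 1902 - 6*u (C(u, t) = 6*(317 - u) = 1902 - 6*u)
1/(-97657 + C(-1, -184)) = 1/(-97657 + (1902 - 6*(-1))) = 1/(-97657 + (1902 + 6)) = 1/(-97657 + 1908) = 1/(-95749) = -1/95749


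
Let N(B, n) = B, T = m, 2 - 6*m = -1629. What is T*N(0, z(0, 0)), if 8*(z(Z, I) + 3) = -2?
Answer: 0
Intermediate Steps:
m = 1631/6 (m = ⅓ - ⅙*(-1629) = ⅓ + 543/2 = 1631/6 ≈ 271.83)
z(Z, I) = -13/4 (z(Z, I) = -3 + (⅛)*(-2) = -3 - ¼ = -13/4)
T = 1631/6 ≈ 271.83
T*N(0, z(0, 0)) = (1631/6)*0 = 0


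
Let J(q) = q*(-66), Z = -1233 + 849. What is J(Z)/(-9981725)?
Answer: -25344/9981725 ≈ -0.0025390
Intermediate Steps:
Z = -384
J(q) = -66*q
J(Z)/(-9981725) = -66*(-384)/(-9981725) = 25344*(-1/9981725) = -25344/9981725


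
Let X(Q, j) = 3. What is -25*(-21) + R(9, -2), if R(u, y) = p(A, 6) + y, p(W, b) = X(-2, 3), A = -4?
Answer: 526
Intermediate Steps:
p(W, b) = 3
R(u, y) = 3 + y
-25*(-21) + R(9, -2) = -25*(-21) + (3 - 2) = 525 + 1 = 526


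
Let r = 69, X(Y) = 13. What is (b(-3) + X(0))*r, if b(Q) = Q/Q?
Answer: 966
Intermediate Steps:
b(Q) = 1
(b(-3) + X(0))*r = (1 + 13)*69 = 14*69 = 966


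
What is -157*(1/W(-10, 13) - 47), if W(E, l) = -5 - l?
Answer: 132979/18 ≈ 7387.7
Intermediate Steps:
-157*(1/W(-10, 13) - 47) = -157*(1/(-5 - 1*13) - 47) = -157*(1/(-5 - 13) - 47) = -157*(1/(-18) - 47) = -157*(-1/18 - 47) = -157*(-847/18) = 132979/18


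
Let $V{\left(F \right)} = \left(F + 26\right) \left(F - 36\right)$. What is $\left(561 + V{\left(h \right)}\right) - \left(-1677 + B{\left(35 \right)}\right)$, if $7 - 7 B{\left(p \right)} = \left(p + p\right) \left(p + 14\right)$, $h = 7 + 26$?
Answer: $2550$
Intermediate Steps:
$h = 33$
$V{\left(F \right)} = \left(-36 + F\right) \left(26 + F\right)$ ($V{\left(F \right)} = \left(26 + F\right) \left(-36 + F\right) = \left(-36 + F\right) \left(26 + F\right)$)
$B{\left(p \right)} = 1 - \frac{2 p \left(14 + p\right)}{7}$ ($B{\left(p \right)} = 1 - \frac{\left(p + p\right) \left(p + 14\right)}{7} = 1 - \frac{2 p \left(14 + p\right)}{7}$)
$\left(561 + V{\left(h \right)}\right) - \left(-1677 + B{\left(35 \right)}\right) = \left(561 - \left(1266 - 1089\right)\right) - \left(-1676 - 350 - 140\right) = \left(561 - 177\right) + \left(1677 - \left(1 - 140 - 350\right)\right) = 384 + \left(1677 - -489\right) = 384 + \left(1677 + 489\right) = 384 + 2166 = 2550$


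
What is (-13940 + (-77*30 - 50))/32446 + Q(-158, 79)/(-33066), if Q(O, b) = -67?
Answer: -268400959/536429718 ≈ -0.50035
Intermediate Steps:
(-13940 + (-77*30 - 50))/32446 + Q(-158, 79)/(-33066) = (-13940 + (-77*30 - 50))/32446 - 67/(-33066) = (-13940 + (-2310 - 50))*(1/32446) - 67*(-1/33066) = (-13940 - 2360)*(1/32446) + 67/33066 = -16300*1/32446 + 67/33066 = -8150/16223 + 67/33066 = -268400959/536429718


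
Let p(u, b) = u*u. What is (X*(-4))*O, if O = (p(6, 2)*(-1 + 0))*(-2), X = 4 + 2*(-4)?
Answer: 1152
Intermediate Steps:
X = -4 (X = 4 - 8 = -4)
p(u, b) = u²
O = 72 (O = (6²*(-1 + 0))*(-2) = (36*(-1))*(-2) = -36*(-2) = 72)
(X*(-4))*O = -4*(-4)*72 = 16*72 = 1152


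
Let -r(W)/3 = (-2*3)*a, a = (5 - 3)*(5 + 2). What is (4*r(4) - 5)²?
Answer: 1006009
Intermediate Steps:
a = 14 (a = 2*7 = 14)
r(W) = 252 (r(W) = -3*(-2*3)*14 = -(-18)*14 = -3*(-84) = 252)
(4*r(4) - 5)² = (4*252 - 5)² = (1008 - 5)² = 1003² = 1006009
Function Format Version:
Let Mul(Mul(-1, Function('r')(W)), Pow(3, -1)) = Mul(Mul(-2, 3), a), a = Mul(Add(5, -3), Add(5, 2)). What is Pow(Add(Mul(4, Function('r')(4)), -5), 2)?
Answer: 1006009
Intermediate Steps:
a = 14 (a = Mul(2, 7) = 14)
Function('r')(W) = 252 (Function('r')(W) = Mul(-3, Mul(Mul(-2, 3), 14)) = Mul(-3, Mul(-6, 14)) = Mul(-3, -84) = 252)
Pow(Add(Mul(4, Function('r')(4)), -5), 2) = Pow(Add(Mul(4, 252), -5), 2) = Pow(Add(1008, -5), 2) = Pow(1003, 2) = 1006009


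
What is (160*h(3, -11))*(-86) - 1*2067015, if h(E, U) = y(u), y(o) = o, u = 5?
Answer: -2135815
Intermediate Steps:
h(E, U) = 5
(160*h(3, -11))*(-86) - 1*2067015 = (160*5)*(-86) - 1*2067015 = 800*(-86) - 2067015 = -68800 - 2067015 = -2135815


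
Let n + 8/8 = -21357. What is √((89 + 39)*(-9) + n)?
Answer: I*√22510 ≈ 150.03*I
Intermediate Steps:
n = -21358 (n = -1 - 21357 = -21358)
√((89 + 39)*(-9) + n) = √((89 + 39)*(-9) - 21358) = √(128*(-9) - 21358) = √(-1152 - 21358) = √(-22510) = I*√22510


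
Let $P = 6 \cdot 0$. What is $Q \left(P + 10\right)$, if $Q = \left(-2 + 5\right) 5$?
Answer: $150$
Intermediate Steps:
$P = 0$
$Q = 15$ ($Q = 3 \cdot 5 = 15$)
$Q \left(P + 10\right) = 15 \left(0 + 10\right) = 15 \cdot 10 = 150$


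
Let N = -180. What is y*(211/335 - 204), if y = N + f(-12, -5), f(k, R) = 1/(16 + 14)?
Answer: 367828471/10050 ≈ 36600.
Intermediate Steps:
f(k, R) = 1/30
y = -5399/30 (y = -180 + 1/30 = -5399/30 ≈ -179.97)
y*(211/335 - 204) = -5399*(211/335 - 204)/30 = -5399/30*(-68129/335) = 367828471/10050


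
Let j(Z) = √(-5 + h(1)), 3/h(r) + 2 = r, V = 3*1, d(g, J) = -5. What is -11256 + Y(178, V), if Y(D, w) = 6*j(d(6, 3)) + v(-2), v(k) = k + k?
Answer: -11260 + 12*I*√2 ≈ -11260.0 + 16.971*I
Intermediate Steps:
v(k) = 2*k
V = 3
h(r) = 3/(-2 + r)
j(Z) = 2*I*√2 (j(Z) = √(-5 + 3/(-2 + 1)) = √(-5 + 3/(-1)) = √(-5 + 3*(-1)) = √(-5 - 3) = √(-8) = 2*I*√2)
Y(D, w) = -4 + 12*I*√2 (Y(D, w) = 6*(2*I*√2) + 2*(-2) = 12*I*√2 - 4 = -4 + 12*I*√2)
-11256 + Y(178, V) = -11256 + (-4 + 12*I*√2) = -11260 + 12*I*√2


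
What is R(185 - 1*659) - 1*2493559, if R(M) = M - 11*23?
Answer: -2494286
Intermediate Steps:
R(M) = -253 + M (R(M) = M - 253 = -253 + M)
R(185 - 1*659) - 1*2493559 = (-253 + (185 - 1*659)) - 1*2493559 = (-253 + (185 - 659)) - 2493559 = (-253 - 474) - 2493559 = -727 - 2493559 = -2494286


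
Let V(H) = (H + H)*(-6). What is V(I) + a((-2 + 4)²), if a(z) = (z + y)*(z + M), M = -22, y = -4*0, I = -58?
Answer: 624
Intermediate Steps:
V(H) = -12*H (V(H) = (2*H)*(-6) = -12*H)
y = 0
a(z) = z*(-22 + z) (a(z) = (z + 0)*(z - 22) = z*(-22 + z))
V(I) + a((-2 + 4)²) = -12*(-58) + (-2 + 4)²*(-22 + (-2 + 4)²) = 696 + 2²*(-22 + 2²) = 696 + 4*(-22 + 4) = 696 + 4*(-18) = 696 - 72 = 624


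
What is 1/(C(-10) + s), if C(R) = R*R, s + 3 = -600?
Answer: -1/503 ≈ -0.0019881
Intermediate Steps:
s = -603 (s = -3 - 600 = -603)
C(R) = R²
1/(C(-10) + s) = 1/((-10)² - 603) = 1/(100 - 603) = 1/(-503) = -1/503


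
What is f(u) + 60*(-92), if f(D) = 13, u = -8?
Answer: -5507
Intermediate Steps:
f(u) + 60*(-92) = 13 + 60*(-92) = 13 - 5520 = -5507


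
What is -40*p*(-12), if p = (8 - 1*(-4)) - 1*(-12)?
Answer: 11520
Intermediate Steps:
p = 24 (p = (8 + 4) + 12 = 12 + 12 = 24)
-40*p*(-12) = -40*24*(-12) = -960*(-12) = 11520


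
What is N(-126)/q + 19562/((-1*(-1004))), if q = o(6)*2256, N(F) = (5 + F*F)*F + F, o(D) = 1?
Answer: -40937597/47188 ≈ -867.54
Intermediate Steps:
N(F) = F + F*(5 + F**2) (N(F) = (5 + F**2)*F + F = F*(5 + F**2) + F = F + F*(5 + F**2))
q = 2256 (q = 1*2256 = 2256)
N(-126)/q + 19562/((-1*(-1004))) = -126*(6 + (-126)**2)/2256 + 19562/((-1*(-1004))) = -126*(6 + 15876)*(1/2256) + 19562/1004 = -126*15882*(1/2256) + 19562*(1/1004) = -2001132*1/2256 + 9781/502 = -166761/188 + 9781/502 = -40937597/47188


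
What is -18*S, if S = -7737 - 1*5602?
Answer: 240102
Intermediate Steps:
S = -13339 (S = -7737 - 5602 = -13339)
-18*S = -18*(-13339) = 240102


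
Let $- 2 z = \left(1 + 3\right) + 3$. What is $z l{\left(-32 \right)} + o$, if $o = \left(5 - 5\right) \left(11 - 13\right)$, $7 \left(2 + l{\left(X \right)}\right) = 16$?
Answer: $-1$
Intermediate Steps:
$l{\left(X \right)} = \frac{2}{7}$ ($l{\left(X \right)} = -2 + \frac{1}{7} \cdot 16 = -2 + \frac{16}{7} = \frac{2}{7}$)
$z = - \frac{7}{2}$ ($z = - \frac{\left(1 + 3\right) + 3}{2} = - \frac{4 + 3}{2} = \left(- \frac{1}{2}\right) 7 = - \frac{7}{2} \approx -3.5$)
$o = 0$ ($o = 0 \left(11 - 13\right) = 0 \left(-2\right) = 0$)
$z l{\left(-32 \right)} + o = \left(- \frac{7}{2}\right) \frac{2}{7} + 0 = -1 + 0 = -1$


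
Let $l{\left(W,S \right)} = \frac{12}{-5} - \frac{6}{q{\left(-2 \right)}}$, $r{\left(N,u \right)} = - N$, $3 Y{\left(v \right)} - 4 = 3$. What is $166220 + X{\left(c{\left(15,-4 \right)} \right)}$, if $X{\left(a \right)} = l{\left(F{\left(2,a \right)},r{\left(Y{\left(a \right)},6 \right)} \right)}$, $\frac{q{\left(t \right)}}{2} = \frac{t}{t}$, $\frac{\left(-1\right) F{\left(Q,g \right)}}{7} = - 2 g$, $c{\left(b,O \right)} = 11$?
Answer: $\frac{831073}{5} \approx 1.6621 \cdot 10^{5}$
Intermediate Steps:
$Y{\left(v \right)} = \frac{7}{3}$ ($Y{\left(v \right)} = \frac{4}{3} + \frac{1}{3} \cdot 3 = \frac{4}{3} + 1 = \frac{7}{3}$)
$F{\left(Q,g \right)} = 14 g$ ($F{\left(Q,g \right)} = - 7 \left(- 2 g\right) = 14 g$)
$q{\left(t \right)} = 2$ ($q{\left(t \right)} = 2 \frac{t}{t} = 2 \cdot 1 = 2$)
$l{\left(W,S \right)} = - \frac{27}{5}$ ($l{\left(W,S \right)} = \frac{12}{-5} - \frac{6}{2} = 12 \left(- \frac{1}{5}\right) - 3 = - \frac{12}{5} - 3 = - \frac{27}{5}$)
$X{\left(a \right)} = - \frac{27}{5}$
$166220 + X{\left(c{\left(15,-4 \right)} \right)} = 166220 - \frac{27}{5} = \frac{831073}{5}$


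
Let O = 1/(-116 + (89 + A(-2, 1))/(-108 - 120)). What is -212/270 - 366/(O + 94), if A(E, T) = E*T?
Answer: -87525829/18705465 ≈ -4.6792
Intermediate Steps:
O = -76/8845 (O = 1/(-116 + (89 - 2*1)/(-108 - 120)) = 1/(-116 + (89 - 2)/(-228)) = 1/(-116 + 87*(-1/228)) = 1/(-116 - 29/76) = 1/(-8845/76) = -76/8845 ≈ -0.0085924)
-212/270 - 366/(O + 94) = -212/270 - 366/(-76/8845 + 94) = -212*1/270 - 366/831354/8845 = -106/135 - 366*8845/831354 = -106/135 - 539545/138559 = -87525829/18705465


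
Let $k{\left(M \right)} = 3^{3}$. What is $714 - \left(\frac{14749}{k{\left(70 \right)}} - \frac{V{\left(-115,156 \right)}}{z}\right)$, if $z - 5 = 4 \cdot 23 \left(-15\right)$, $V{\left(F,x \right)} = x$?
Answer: $\frac{6223163}{37125} \approx 167.63$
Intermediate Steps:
$k{\left(M \right)} = 27$
$z = -1375$ ($z = 5 + 4 \cdot 23 \left(-15\right) = 5 + 92 \left(-15\right) = 5 - 1380 = -1375$)
$714 - \left(\frac{14749}{k{\left(70 \right)}} - \frac{V{\left(-115,156 \right)}}{z}\right) = 714 + \left(- \frac{14749}{27} + \frac{156}{-1375}\right) = 714 + \left(\left(-14749\right) \frac{1}{27} + 156 \left(- \frac{1}{1375}\right)\right) = 714 - \frac{20284087}{37125} = \frac{6223163}{37125}$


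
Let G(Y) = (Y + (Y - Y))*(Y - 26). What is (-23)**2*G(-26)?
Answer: 715208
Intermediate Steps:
G(Y) = Y*(-26 + Y) (G(Y) = (Y + 0)*(-26 + Y) = Y*(-26 + Y))
(-23)**2*G(-26) = (-23)**2*(-26*(-26 - 26)) = 529*(-26*(-52)) = 529*1352 = 715208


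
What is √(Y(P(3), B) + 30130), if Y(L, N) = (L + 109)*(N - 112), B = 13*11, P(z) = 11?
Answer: 5*√1354 ≈ 183.98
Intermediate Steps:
B = 143
Y(L, N) = (-112 + N)*(109 + L) (Y(L, N) = (109 + L)*(-112 + N) = (-112 + N)*(109 + L))
√(Y(P(3), B) + 30130) = √((-12208 - 112*11 + 109*143 + 11*143) + 30130) = √((-12208 - 1232 + 15587 + 1573) + 30130) = √(3720 + 30130) = √33850 = 5*√1354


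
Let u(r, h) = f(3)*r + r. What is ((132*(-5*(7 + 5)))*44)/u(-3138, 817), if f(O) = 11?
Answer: 4840/523 ≈ 9.2543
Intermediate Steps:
u(r, h) = 12*r (u(r, h) = 11*r + r = 12*r)
((132*(-5*(7 + 5)))*44)/u(-3138, 817) = ((132*(-5*(7 + 5)))*44)/((12*(-3138))) = ((132*(-5*12))*44)/(-37656) = ((132*(-60))*44)*(-1/37656) = -7920*44*(-1/37656) = -348480*(-1/37656) = 4840/523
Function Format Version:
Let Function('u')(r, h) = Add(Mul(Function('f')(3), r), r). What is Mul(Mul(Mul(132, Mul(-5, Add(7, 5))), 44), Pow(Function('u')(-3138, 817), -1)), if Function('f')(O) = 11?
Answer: Rational(4840, 523) ≈ 9.2543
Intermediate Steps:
Function('u')(r, h) = Mul(12, r) (Function('u')(r, h) = Add(Mul(11, r), r) = Mul(12, r))
Mul(Mul(Mul(132, Mul(-5, Add(7, 5))), 44), Pow(Function('u')(-3138, 817), -1)) = Mul(Mul(Mul(132, Mul(-5, Add(7, 5))), 44), Pow(Mul(12, -3138), -1)) = Mul(Mul(Mul(132, Mul(-5, 12)), 44), Pow(-37656, -1)) = Mul(Mul(Mul(132, -60), 44), Rational(-1, 37656)) = Mul(Mul(-7920, 44), Rational(-1, 37656)) = Mul(-348480, Rational(-1, 37656)) = Rational(4840, 523)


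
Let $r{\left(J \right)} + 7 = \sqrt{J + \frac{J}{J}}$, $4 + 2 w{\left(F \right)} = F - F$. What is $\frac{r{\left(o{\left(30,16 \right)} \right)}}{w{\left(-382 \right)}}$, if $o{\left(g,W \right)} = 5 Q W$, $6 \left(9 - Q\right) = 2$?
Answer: $\frac{7}{2} - \frac{\sqrt{6249}}{6} \approx -9.6751$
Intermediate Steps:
$Q = \frac{26}{3}$ ($Q = 9 - \frac{1}{3} = \frac{26}{3} \approx 8.6667$)
$w{\left(F \right)} = -2$ ($w{\left(F \right)} = -2 + \frac{F - F}{2} = -2 + \frac{1}{2} \cdot 0 = -2 + 0 = -2$)
$o{\left(g,W \right)} = \frac{130 W}{3}$ ($o{\left(g,W \right)} = 5 \cdot \frac{26}{3} W = \frac{130 W}{3}$)
$r{\left(J \right)} = -7 + \sqrt{1 + J}$ ($r{\left(J \right)} = -7 + \sqrt{J + \frac{J}{J}} = -7 + \sqrt{J + 1} = -7 + \sqrt{1 + J}$)
$\frac{r{\left(o{\left(30,16 \right)} \right)}}{w{\left(-382 \right)}} = \frac{-7 + \sqrt{1 + \frac{130}{3} \cdot 16}}{-2} = \left(-7 + \sqrt{1 + \frac{2080}{3}}\right) \left(- \frac{1}{2}\right) = \left(-7 + \sqrt{\frac{2083}{3}}\right) \left(- \frac{1}{2}\right) = \left(-7 + \frac{\sqrt{6249}}{3}\right) \left(- \frac{1}{2}\right) = \frac{7}{2} - \frac{\sqrt{6249}}{6}$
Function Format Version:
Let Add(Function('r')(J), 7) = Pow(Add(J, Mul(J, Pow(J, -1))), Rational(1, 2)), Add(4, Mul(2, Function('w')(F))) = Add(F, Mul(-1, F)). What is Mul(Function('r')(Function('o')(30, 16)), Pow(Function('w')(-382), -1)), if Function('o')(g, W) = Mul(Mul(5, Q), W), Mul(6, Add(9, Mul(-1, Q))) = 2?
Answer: Add(Rational(7, 2), Mul(Rational(-1, 6), Pow(6249, Rational(1, 2)))) ≈ -9.6751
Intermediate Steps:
Q = Rational(26, 3) (Q = Add(9, Mul(Rational(-1, 6), 2)) = Add(9, Rational(-1, 3)) = Rational(26, 3) ≈ 8.6667)
Function('w')(F) = -2 (Function('w')(F) = Add(-2, Mul(Rational(1, 2), Add(F, Mul(-1, F)))) = Add(-2, Mul(Rational(1, 2), 0)) = Add(-2, 0) = -2)
Function('o')(g, W) = Mul(Rational(130, 3), W) (Function('o')(g, W) = Mul(Mul(5, Rational(26, 3)), W) = Mul(Rational(130, 3), W))
Function('r')(J) = Add(-7, Pow(Add(1, J), Rational(1, 2))) (Function('r')(J) = Add(-7, Pow(Add(J, Mul(J, Pow(J, -1))), Rational(1, 2))) = Add(-7, Pow(Add(J, 1), Rational(1, 2))) = Add(-7, Pow(Add(1, J), Rational(1, 2))))
Mul(Function('r')(Function('o')(30, 16)), Pow(Function('w')(-382), -1)) = Mul(Add(-7, Pow(Add(1, Mul(Rational(130, 3), 16)), Rational(1, 2))), Pow(-2, -1)) = Mul(Add(-7, Pow(Add(1, Rational(2080, 3)), Rational(1, 2))), Rational(-1, 2)) = Mul(Add(-7, Pow(Rational(2083, 3), Rational(1, 2))), Rational(-1, 2)) = Mul(Add(-7, Mul(Rational(1, 3), Pow(6249, Rational(1, 2)))), Rational(-1, 2)) = Add(Rational(7, 2), Mul(Rational(-1, 6), Pow(6249, Rational(1, 2))))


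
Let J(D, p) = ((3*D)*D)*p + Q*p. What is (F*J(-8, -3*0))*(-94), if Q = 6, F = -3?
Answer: 0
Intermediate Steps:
J(D, p) = 6*p + 3*p*D² (J(D, p) = ((3*D)*D)*p + 6*p = (3*D²)*p + 6*p = 3*p*D² + 6*p = 6*p + 3*p*D²)
(F*J(-8, -3*0))*(-94) = -9*(-3*0)*(2 + (-8)²)*(-94) = -9*0*(2 + 64)*(-94) = -9*0*66*(-94) = -3*0*(-94) = 0*(-94) = 0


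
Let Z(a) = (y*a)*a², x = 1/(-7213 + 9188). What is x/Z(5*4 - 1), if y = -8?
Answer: -1/108372200 ≈ -9.2275e-9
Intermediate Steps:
x = 1/1975 ≈ 0.00050633
Z(a) = -8*a³ (Z(a) = (-8*a)*a² = -8*a³)
x/Z(5*4 - 1) = 1/(1975*((-8*(5*4 - 1)³))) = 1/(1975*((-8*(20 - 1)³))) = 1/(1975*((-8*19³))) = 1/(1975*((-8*6859))) = (1/1975)/(-54872) = (1/1975)*(-1/54872) = -1/108372200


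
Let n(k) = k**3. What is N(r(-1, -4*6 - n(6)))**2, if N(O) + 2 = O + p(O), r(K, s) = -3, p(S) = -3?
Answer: 64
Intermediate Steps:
N(O) = -5 + O (N(O) = -2 + (O - 3) = -2 + (-3 + O) = -5 + O)
N(r(-1, -4*6 - n(6)))**2 = (-5 - 3)**2 = (-8)**2 = 64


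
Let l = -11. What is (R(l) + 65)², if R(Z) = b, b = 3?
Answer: 4624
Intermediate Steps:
R(Z) = 3
(R(l) + 65)² = (3 + 65)² = 68² = 4624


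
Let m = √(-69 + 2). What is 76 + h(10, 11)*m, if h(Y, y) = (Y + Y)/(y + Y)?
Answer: 76 + 20*I*√67/21 ≈ 76.0 + 7.7956*I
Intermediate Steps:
h(Y, y) = 2*Y/(Y + y) (h(Y, y) = (2*Y)/(Y + y) = 2*Y/(Y + y))
m = I*√67 (m = √(-67) = I*√67 ≈ 8.1853*I)
76 + h(10, 11)*m = 76 + (2*10/(10 + 11))*(I*√67) = 76 + (2*10/21)*(I*√67) = 76 + (2*10*(1/21))*(I*√67) = 76 + 20*(I*√67)/21 = 76 + 20*I*√67/21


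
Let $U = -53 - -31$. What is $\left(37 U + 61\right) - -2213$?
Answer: $1460$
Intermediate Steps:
$U = -22$ ($U = -53 + 31 = -22$)
$\left(37 U + 61\right) - -2213 = \left(37 \left(-22\right) + 61\right) - -2213 = \left(-814 + 61\right) + 2213 = -753 + 2213 = 1460$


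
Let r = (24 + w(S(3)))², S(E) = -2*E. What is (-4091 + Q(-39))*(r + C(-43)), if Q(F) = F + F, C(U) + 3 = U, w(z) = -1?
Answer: -2013627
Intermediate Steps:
C(U) = -3 + U
r = 529 (r = (24 - 1)² = 23² = 529)
Q(F) = 2*F
(-4091 + Q(-39))*(r + C(-43)) = (-4091 + 2*(-39))*(529 + (-3 - 43)) = (-4091 - 78)*(529 - 46) = -4169*483 = -2013627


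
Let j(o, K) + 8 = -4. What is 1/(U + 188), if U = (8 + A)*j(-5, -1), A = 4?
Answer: 1/44 ≈ 0.022727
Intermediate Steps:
j(o, K) = -12 (j(o, K) = -8 - 4 = -12)
U = -144 (U = (8 + 4)*(-12) = 12*(-12) = -144)
1/(U + 188) = 1/(-144 + 188) = 1/44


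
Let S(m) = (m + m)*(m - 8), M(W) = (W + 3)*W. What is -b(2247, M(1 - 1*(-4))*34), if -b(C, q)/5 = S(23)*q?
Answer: 4692000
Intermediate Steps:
M(W) = W*(3 + W) (M(W) = (3 + W)*W = W*(3 + W))
S(m) = 2*m*(-8 + m) (S(m) = (2*m)*(-8 + m) = 2*m*(-8 + m))
b(C, q) = -3450*q (b(C, q) = -5*2*23*(-8 + 23)*q = -5*2*23*15*q = -3450*q)
-b(2247, M(1 - 1*(-4))*34) = -(-3450)*((1 - 1*(-4))*(3 + (1 - 1*(-4))))*34 = -(-3450)*((1 + 4)*(3 + (1 + 4)))*34 = -(-3450)*(5*(3 + 5))*34 = -(-3450)*(5*8)*34 = -(-3450)*40*34 = -(-3450)*1360 = -1*(-4692000) = 4692000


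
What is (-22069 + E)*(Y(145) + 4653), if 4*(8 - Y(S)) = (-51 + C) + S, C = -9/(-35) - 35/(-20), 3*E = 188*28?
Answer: -52750615339/560 ≈ -9.4198e+7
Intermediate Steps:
E = 5264/3 (E = (188*28)/3 = (1/3)*5264 = 5264/3 ≈ 1754.7)
C = 281/140 (C = -9*(-1/35) - 35*(-1/20) = 9/35 + 7/4 = 281/140 ≈ 2.0071)
Y(S) = 11339/560 - S/4 (Y(S) = 8 - ((-51 + 281/140) + S)/4 = 8 - (-6859/140 + S)/4 = 8 + (6859/560 - S/4) = 11339/560 - S/4)
(-22069 + E)*(Y(145) + 4653) = (-22069 + 5264/3)*((11339/560 - 1/4*145) + 4653) = -60943*((11339/560 - 145/4) + 4653)/3 = -60943*(-8961/560 + 4653)/3 = -60943/3*2596719/560 = -52750615339/560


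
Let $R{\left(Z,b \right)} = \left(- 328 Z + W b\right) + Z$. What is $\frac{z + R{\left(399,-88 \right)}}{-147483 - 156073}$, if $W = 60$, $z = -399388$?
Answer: $\frac{535141}{303556} \approx 1.7629$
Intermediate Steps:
$R{\left(Z,b \right)} = - 327 Z + 60 b$ ($R{\left(Z,b \right)} = \left(- 328 Z + 60 b\right) + Z = - 327 Z + 60 b$)
$\frac{z + R{\left(399,-88 \right)}}{-147483 - 156073} = \frac{-399388 + \left(\left(-327\right) 399 + 60 \left(-88\right)\right)}{-147483 - 156073} = \frac{-399388 - 135753}{-303556} = \left(-399388 - 135753\right) \left(- \frac{1}{303556}\right) = \left(-535141\right) \left(- \frac{1}{303556}\right) = \frac{535141}{303556}$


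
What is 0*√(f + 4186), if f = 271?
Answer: 0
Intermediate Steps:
0*√(f + 4186) = 0*√(271 + 4186) = 0*√4457 = 0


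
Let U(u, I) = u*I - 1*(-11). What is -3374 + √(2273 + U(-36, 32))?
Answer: -3374 + 2*√283 ≈ -3340.4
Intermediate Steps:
U(u, I) = 11 + I*u (U(u, I) = I*u + 11 = 11 + I*u)
-3374 + √(2273 + U(-36, 32)) = -3374 + √(2273 + (11 + 32*(-36))) = -3374 + √(2273 + (11 - 1152)) = -3374 + √(2273 - 1141) = -3374 + √1132 = -3374 + 2*√283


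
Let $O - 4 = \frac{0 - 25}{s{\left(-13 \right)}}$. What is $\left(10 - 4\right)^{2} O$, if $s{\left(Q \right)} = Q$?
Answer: $\frac{2772}{13} \approx 213.23$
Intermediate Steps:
$O = \frac{77}{13}$ ($O = 4 + \frac{0 - 25}{-13} = 4 - - \frac{25}{13} = 4 + \frac{25}{13} = \frac{77}{13} \approx 5.9231$)
$\left(10 - 4\right)^{2} O = \left(10 - 4\right)^{2} \cdot \frac{77}{13} = 6^{2} \cdot \frac{77}{13} = 36 \cdot \frac{77}{13} = \frac{2772}{13}$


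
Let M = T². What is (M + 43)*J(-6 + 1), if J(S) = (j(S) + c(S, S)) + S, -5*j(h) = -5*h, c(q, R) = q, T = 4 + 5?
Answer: -1860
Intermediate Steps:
T = 9
j(h) = h (j(h) = -(-1)*h = h)
J(S) = 3*S (J(S) = (S + S) + S = 2*S + S = 3*S)
M = 81 (M = 9² = 81)
(M + 43)*J(-6 + 1) = (81 + 43)*(3*(-6 + 1)) = 124*(3*(-5)) = 124*(-15) = -1860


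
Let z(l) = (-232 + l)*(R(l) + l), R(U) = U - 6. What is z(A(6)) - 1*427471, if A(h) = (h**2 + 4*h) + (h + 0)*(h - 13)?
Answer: -433891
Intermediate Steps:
R(U) = -6 + U
A(h) = h**2 + 4*h + h*(-13 + h) (A(h) = (h**2 + 4*h) + h*(-13 + h) = h**2 + 4*h + h*(-13 + h))
z(l) = (-232 + l)*(-6 + 2*l) (z(l) = (-232 + l)*((-6 + l) + l) = (-232 + l)*(-6 + 2*l))
z(A(6)) - 1*427471 = (1392 - 2820*(-9 + 2*6) + 2*(6*(-9 + 2*6))**2) - 1*427471 = (1392 - 2820*(-9 + 12) + 2*(6*(-9 + 12))**2) - 427471 = (1392 - 2820*3 + 2*(6*3)**2) - 427471 = (1392 - 470*18 + 2*18**2) - 427471 = (1392 - 8460 + 2*324) - 427471 = (1392 - 8460 + 648) - 427471 = -6420 - 427471 = -433891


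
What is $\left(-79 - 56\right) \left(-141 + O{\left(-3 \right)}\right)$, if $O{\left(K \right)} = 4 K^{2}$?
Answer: $14175$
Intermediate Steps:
$\left(-79 - 56\right) \left(-141 + O{\left(-3 \right)}\right) = \left(-79 - 56\right) \left(-141 + 4 \left(-3\right)^{2}\right) = - 135 \left(-141 + 4 \cdot 9\right) = - 135 \left(-141 + 36\right) = \left(-135\right) \left(-105\right) = 14175$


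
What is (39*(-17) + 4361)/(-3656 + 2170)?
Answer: -1849/743 ≈ -2.4886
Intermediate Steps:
(39*(-17) + 4361)/(-3656 + 2170) = (-663 + 4361)/(-1486) = 3698*(-1/1486) = -1849/743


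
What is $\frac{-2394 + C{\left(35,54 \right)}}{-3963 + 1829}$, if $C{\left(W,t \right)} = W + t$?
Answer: $\frac{2305}{2134} \approx 1.0801$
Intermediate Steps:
$\frac{-2394 + C{\left(35,54 \right)}}{-3963 + 1829} = \frac{-2394 + \left(35 + 54\right)}{-3963 + 1829} = \frac{-2394 + 89}{-2134} = \left(-2305\right) \left(- \frac{1}{2134}\right) = \frac{2305}{2134}$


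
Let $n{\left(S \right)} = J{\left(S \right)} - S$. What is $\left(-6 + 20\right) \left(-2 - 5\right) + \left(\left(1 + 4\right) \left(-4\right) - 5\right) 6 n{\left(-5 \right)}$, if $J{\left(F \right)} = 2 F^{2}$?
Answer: $-8348$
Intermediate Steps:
$n{\left(S \right)} = - S + 2 S^{2}$ ($n{\left(S \right)} = 2 S^{2} - S = - S + 2 S^{2}$)
$\left(-6 + 20\right) \left(-2 - 5\right) + \left(\left(1 + 4\right) \left(-4\right) - 5\right) 6 n{\left(-5 \right)} = \left(-6 + 20\right) \left(-2 - 5\right) + \left(\left(1 + 4\right) \left(-4\right) - 5\right) 6 \left(- 5 \left(-1 + 2 \left(-5\right)\right)\right) = 14 \left(-7\right) + \left(5 \left(-4\right) - 5\right) 6 \left(- 5 \left(-1 - 10\right)\right) = -98 + \left(-20 - 5\right) 6 \left(\left(-5\right) \left(-11\right)\right) = -98 + \left(-25\right) 6 \cdot 55 = -98 - 8250 = -8348$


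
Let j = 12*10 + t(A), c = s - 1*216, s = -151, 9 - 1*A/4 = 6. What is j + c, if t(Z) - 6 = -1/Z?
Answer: -2893/12 ≈ -241.08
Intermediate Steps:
A = 12 (A = 36 - 4*6 = 36 - 24 = 12)
t(Z) = 6 - 1/Z
c = -367 (c = -151 - 1*216 = -151 - 216 = -367)
j = 1511/12 (j = 12*10 + (6 - 1/12) = 120 + (6 - 1*1/12) = 120 + (6 - 1/12) = 120 + 71/12 = 1511/12 ≈ 125.92)
j + c = 1511/12 - 367 = -2893/12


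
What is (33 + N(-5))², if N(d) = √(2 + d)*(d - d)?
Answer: 1089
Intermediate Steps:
N(d) = 0 (N(d) = √(2 + d)*0 = 0)
(33 + N(-5))² = (33 + 0)² = 33² = 1089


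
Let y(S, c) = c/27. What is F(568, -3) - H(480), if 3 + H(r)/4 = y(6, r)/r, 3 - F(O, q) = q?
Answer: 482/27 ≈ 17.852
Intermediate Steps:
y(S, c) = c/27 (y(S, c) = c*(1/27) = c/27)
F(O, q) = 3 - q
H(r) = -320/27 (H(r) = -12 + 4*((r/27)/r) = -12 + 4*(1/27) = -12 + 4/27 = -320/27)
F(568, -3) - H(480) = (3 - 1*(-3)) - 1*(-320/27) = (3 + 3) + 320/27 = 6 + 320/27 = 482/27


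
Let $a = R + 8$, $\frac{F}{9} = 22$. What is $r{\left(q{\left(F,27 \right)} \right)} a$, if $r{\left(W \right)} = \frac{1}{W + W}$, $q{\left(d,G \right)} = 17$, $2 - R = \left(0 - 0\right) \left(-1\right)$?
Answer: $\frac{5}{17} \approx 0.29412$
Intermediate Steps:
$F = 198$ ($F = 9 \cdot 22 = 198$)
$R = 2$ ($R = 2 - \left(0 - 0\right) \left(-1\right) = 2 - \left(0 + 0\right) \left(-1\right) = 2 - 0 \left(-1\right) = 2 - 0 = 2 + 0 = 2$)
$r{\left(W \right)} = \frac{1}{2 W}$
$a = 10$ ($a = 2 + 8 = 10$)
$r{\left(q{\left(F,27 \right)} \right)} a = \frac{1}{2 \cdot 17} \cdot 10 = \frac{1}{2} \cdot \frac{1}{17} \cdot 10 = \frac{1}{34} \cdot 10 = \frac{5}{17}$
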